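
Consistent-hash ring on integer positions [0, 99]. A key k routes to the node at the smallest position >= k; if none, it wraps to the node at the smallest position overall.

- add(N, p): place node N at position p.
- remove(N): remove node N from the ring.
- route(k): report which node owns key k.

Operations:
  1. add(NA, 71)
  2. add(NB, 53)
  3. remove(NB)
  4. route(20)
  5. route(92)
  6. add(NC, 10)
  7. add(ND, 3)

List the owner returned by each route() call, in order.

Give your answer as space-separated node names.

Answer: NA NA

Derivation:
Op 1: add NA@71 -> ring=[71:NA]
Op 2: add NB@53 -> ring=[53:NB,71:NA]
Op 3: remove NB -> ring=[71:NA]
Op 4: route key 20: smallest pos >= 20 is 71 -> NA
Op 5: route key 92: none >= 92, wrap to smallest pos 71 -> NA
Op 6: add NC@10 -> ring=[10:NC,71:NA]
Op 7: add ND@3 -> ring=[3:ND,10:NC,71:NA]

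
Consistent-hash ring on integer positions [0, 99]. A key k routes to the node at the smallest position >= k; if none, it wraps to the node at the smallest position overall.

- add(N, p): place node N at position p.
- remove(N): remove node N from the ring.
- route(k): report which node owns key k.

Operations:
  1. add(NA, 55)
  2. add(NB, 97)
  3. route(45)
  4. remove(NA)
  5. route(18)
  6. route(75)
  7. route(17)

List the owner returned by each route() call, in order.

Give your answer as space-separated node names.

Op 1: add NA@55 -> ring=[55:NA]
Op 2: add NB@97 -> ring=[55:NA,97:NB]
Op 3: route key 45: smallest pos >= 45 is 55 -> NA
Op 4: remove NA -> ring=[97:NB]
Op 5: route key 18: smallest pos >= 18 is 97 -> NB
Op 6: route key 75: smallest pos >= 75 is 97 -> NB
Op 7: route key 17: smallest pos >= 17 is 97 -> NB

Answer: NA NB NB NB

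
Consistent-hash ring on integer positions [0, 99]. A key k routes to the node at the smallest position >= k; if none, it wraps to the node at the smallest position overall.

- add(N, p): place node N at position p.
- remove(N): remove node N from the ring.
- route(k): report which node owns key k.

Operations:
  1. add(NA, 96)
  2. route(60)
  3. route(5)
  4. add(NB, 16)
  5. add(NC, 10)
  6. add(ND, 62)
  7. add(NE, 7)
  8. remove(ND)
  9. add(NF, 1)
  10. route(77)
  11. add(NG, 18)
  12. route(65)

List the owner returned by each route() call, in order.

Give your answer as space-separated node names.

Answer: NA NA NA NA

Derivation:
Op 1: add NA@96 -> ring=[96:NA]
Op 2: route key 60: smallest pos >= 60 is 96 -> NA
Op 3: route key 5: smallest pos >= 5 is 96 -> NA
Op 4: add NB@16 -> ring=[16:NB,96:NA]
Op 5: add NC@10 -> ring=[10:NC,16:NB,96:NA]
Op 6: add ND@62 -> ring=[10:NC,16:NB,62:ND,96:NA]
Op 7: add NE@7 -> ring=[7:NE,10:NC,16:NB,62:ND,96:NA]
Op 8: remove ND -> ring=[7:NE,10:NC,16:NB,96:NA]
Op 9: add NF@1 -> ring=[1:NF,7:NE,10:NC,16:NB,96:NA]
Op 10: route key 77: smallest pos >= 77 is 96 -> NA
Op 11: add NG@18 -> ring=[1:NF,7:NE,10:NC,16:NB,18:NG,96:NA]
Op 12: route key 65: smallest pos >= 65 is 96 -> NA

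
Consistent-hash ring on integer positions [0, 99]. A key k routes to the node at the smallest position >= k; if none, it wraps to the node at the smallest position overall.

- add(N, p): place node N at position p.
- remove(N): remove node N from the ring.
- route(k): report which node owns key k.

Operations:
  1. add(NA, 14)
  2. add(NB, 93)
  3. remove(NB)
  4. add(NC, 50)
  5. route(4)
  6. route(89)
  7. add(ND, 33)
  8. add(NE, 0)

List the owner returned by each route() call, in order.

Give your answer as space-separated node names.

Op 1: add NA@14 -> ring=[14:NA]
Op 2: add NB@93 -> ring=[14:NA,93:NB]
Op 3: remove NB -> ring=[14:NA]
Op 4: add NC@50 -> ring=[14:NA,50:NC]
Op 5: route key 4: smallest pos >= 4 is 14 -> NA
Op 6: route key 89: none >= 89, wrap to smallest pos 14 -> NA
Op 7: add ND@33 -> ring=[14:NA,33:ND,50:NC]
Op 8: add NE@0 -> ring=[0:NE,14:NA,33:ND,50:NC]

Answer: NA NA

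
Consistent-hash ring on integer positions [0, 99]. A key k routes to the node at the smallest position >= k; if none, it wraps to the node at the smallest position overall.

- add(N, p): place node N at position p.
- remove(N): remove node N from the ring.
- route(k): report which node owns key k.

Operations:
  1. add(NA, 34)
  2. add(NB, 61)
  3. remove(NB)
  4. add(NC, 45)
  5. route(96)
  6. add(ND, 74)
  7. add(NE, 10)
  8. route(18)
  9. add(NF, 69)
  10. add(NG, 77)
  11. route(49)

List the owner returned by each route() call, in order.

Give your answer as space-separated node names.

Answer: NA NA NF

Derivation:
Op 1: add NA@34 -> ring=[34:NA]
Op 2: add NB@61 -> ring=[34:NA,61:NB]
Op 3: remove NB -> ring=[34:NA]
Op 4: add NC@45 -> ring=[34:NA,45:NC]
Op 5: route key 96: none >= 96, wrap to smallest pos 34 -> NA
Op 6: add ND@74 -> ring=[34:NA,45:NC,74:ND]
Op 7: add NE@10 -> ring=[10:NE,34:NA,45:NC,74:ND]
Op 8: route key 18: smallest pos >= 18 is 34 -> NA
Op 9: add NF@69 -> ring=[10:NE,34:NA,45:NC,69:NF,74:ND]
Op 10: add NG@77 -> ring=[10:NE,34:NA,45:NC,69:NF,74:ND,77:NG]
Op 11: route key 49: smallest pos >= 49 is 69 -> NF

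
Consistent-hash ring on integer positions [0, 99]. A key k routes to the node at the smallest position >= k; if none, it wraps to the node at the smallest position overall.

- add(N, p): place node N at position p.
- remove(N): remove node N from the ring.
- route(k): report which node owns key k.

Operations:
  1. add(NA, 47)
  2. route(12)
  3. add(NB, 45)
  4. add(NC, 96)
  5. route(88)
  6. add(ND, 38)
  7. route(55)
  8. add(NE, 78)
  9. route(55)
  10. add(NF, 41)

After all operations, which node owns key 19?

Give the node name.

Op 1: add NA@47 -> ring=[47:NA]
Op 2: route key 12: smallest pos >= 12 is 47 -> NA
Op 3: add NB@45 -> ring=[45:NB,47:NA]
Op 4: add NC@96 -> ring=[45:NB,47:NA,96:NC]
Op 5: route key 88: smallest pos >= 88 is 96 -> NC
Op 6: add ND@38 -> ring=[38:ND,45:NB,47:NA,96:NC]
Op 7: route key 55: smallest pos >= 55 is 96 -> NC
Op 8: add NE@78 -> ring=[38:ND,45:NB,47:NA,78:NE,96:NC]
Op 9: route key 55: smallest pos >= 55 is 78 -> NE
Op 10: add NF@41 -> ring=[38:ND,41:NF,45:NB,47:NA,78:NE,96:NC]
Final route key 19: smallest pos >= 19 is 38 -> ND

Answer: ND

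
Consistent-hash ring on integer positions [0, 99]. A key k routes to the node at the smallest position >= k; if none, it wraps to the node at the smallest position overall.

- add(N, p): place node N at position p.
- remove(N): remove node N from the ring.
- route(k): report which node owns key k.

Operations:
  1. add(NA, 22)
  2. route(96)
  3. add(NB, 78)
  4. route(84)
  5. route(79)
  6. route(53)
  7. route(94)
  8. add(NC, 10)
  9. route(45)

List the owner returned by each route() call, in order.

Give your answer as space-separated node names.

Answer: NA NA NA NB NA NB

Derivation:
Op 1: add NA@22 -> ring=[22:NA]
Op 2: route key 96: none >= 96, wrap to smallest pos 22 -> NA
Op 3: add NB@78 -> ring=[22:NA,78:NB]
Op 4: route key 84: none >= 84, wrap to smallest pos 22 -> NA
Op 5: route key 79: none >= 79, wrap to smallest pos 22 -> NA
Op 6: route key 53: smallest pos >= 53 is 78 -> NB
Op 7: route key 94: none >= 94, wrap to smallest pos 22 -> NA
Op 8: add NC@10 -> ring=[10:NC,22:NA,78:NB]
Op 9: route key 45: smallest pos >= 45 is 78 -> NB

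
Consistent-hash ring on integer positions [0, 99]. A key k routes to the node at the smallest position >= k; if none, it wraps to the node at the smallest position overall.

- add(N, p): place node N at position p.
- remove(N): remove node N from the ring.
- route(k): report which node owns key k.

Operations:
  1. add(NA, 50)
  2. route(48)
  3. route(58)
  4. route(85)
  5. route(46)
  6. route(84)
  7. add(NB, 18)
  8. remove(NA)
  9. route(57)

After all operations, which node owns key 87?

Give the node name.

Answer: NB

Derivation:
Op 1: add NA@50 -> ring=[50:NA]
Op 2: route key 48: smallest pos >= 48 is 50 -> NA
Op 3: route key 58: none >= 58, wrap to smallest pos 50 -> NA
Op 4: route key 85: none >= 85, wrap to smallest pos 50 -> NA
Op 5: route key 46: smallest pos >= 46 is 50 -> NA
Op 6: route key 84: none >= 84, wrap to smallest pos 50 -> NA
Op 7: add NB@18 -> ring=[18:NB,50:NA]
Op 8: remove NA -> ring=[18:NB]
Op 9: route key 57: none >= 57, wrap to smallest pos 18 -> NB
Final route key 87: none >= 87, wrap to smallest pos 18 -> NB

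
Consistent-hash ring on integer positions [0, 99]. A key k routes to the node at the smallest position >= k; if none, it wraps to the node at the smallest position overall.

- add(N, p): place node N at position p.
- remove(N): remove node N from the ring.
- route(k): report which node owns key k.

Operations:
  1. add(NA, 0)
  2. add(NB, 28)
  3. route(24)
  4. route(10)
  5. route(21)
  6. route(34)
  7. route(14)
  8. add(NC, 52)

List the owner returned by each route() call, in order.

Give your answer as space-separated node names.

Answer: NB NB NB NA NB

Derivation:
Op 1: add NA@0 -> ring=[0:NA]
Op 2: add NB@28 -> ring=[0:NA,28:NB]
Op 3: route key 24: smallest pos >= 24 is 28 -> NB
Op 4: route key 10: smallest pos >= 10 is 28 -> NB
Op 5: route key 21: smallest pos >= 21 is 28 -> NB
Op 6: route key 34: none >= 34, wrap to smallest pos 0 -> NA
Op 7: route key 14: smallest pos >= 14 is 28 -> NB
Op 8: add NC@52 -> ring=[0:NA,28:NB,52:NC]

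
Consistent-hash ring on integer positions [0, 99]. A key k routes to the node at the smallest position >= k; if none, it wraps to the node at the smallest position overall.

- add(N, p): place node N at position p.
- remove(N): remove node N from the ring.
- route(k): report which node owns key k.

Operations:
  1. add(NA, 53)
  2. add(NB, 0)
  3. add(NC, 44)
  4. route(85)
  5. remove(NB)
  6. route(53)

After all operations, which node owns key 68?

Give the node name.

Answer: NC

Derivation:
Op 1: add NA@53 -> ring=[53:NA]
Op 2: add NB@0 -> ring=[0:NB,53:NA]
Op 3: add NC@44 -> ring=[0:NB,44:NC,53:NA]
Op 4: route key 85: none >= 85, wrap to smallest pos 0 -> NB
Op 5: remove NB -> ring=[44:NC,53:NA]
Op 6: route key 53: smallest pos >= 53 is 53 -> NA
Final route key 68: none >= 68, wrap to smallest pos 44 -> NC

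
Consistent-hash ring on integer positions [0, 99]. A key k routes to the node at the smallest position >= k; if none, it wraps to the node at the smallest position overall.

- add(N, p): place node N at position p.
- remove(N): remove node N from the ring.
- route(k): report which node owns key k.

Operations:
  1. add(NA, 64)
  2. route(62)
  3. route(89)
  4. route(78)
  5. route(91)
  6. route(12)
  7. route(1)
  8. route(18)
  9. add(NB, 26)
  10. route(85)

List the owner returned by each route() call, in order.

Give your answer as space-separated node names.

Op 1: add NA@64 -> ring=[64:NA]
Op 2: route key 62: smallest pos >= 62 is 64 -> NA
Op 3: route key 89: none >= 89, wrap to smallest pos 64 -> NA
Op 4: route key 78: none >= 78, wrap to smallest pos 64 -> NA
Op 5: route key 91: none >= 91, wrap to smallest pos 64 -> NA
Op 6: route key 12: smallest pos >= 12 is 64 -> NA
Op 7: route key 1: smallest pos >= 1 is 64 -> NA
Op 8: route key 18: smallest pos >= 18 is 64 -> NA
Op 9: add NB@26 -> ring=[26:NB,64:NA]
Op 10: route key 85: none >= 85, wrap to smallest pos 26 -> NB

Answer: NA NA NA NA NA NA NA NB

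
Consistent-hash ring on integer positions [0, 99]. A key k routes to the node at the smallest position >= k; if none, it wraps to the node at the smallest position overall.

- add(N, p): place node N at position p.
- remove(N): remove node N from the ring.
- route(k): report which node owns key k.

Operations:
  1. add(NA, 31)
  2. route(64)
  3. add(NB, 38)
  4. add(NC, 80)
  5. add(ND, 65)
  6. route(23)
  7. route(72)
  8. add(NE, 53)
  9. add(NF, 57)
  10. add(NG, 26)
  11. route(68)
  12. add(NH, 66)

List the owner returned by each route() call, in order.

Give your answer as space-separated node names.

Op 1: add NA@31 -> ring=[31:NA]
Op 2: route key 64: none >= 64, wrap to smallest pos 31 -> NA
Op 3: add NB@38 -> ring=[31:NA,38:NB]
Op 4: add NC@80 -> ring=[31:NA,38:NB,80:NC]
Op 5: add ND@65 -> ring=[31:NA,38:NB,65:ND,80:NC]
Op 6: route key 23: smallest pos >= 23 is 31 -> NA
Op 7: route key 72: smallest pos >= 72 is 80 -> NC
Op 8: add NE@53 -> ring=[31:NA,38:NB,53:NE,65:ND,80:NC]
Op 9: add NF@57 -> ring=[31:NA,38:NB,53:NE,57:NF,65:ND,80:NC]
Op 10: add NG@26 -> ring=[26:NG,31:NA,38:NB,53:NE,57:NF,65:ND,80:NC]
Op 11: route key 68: smallest pos >= 68 is 80 -> NC
Op 12: add NH@66 -> ring=[26:NG,31:NA,38:NB,53:NE,57:NF,65:ND,66:NH,80:NC]

Answer: NA NA NC NC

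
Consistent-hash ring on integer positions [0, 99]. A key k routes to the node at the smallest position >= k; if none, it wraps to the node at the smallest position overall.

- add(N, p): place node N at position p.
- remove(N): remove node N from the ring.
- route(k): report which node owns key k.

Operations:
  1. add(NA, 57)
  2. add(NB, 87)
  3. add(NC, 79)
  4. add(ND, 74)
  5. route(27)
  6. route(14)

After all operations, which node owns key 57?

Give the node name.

Answer: NA

Derivation:
Op 1: add NA@57 -> ring=[57:NA]
Op 2: add NB@87 -> ring=[57:NA,87:NB]
Op 3: add NC@79 -> ring=[57:NA,79:NC,87:NB]
Op 4: add ND@74 -> ring=[57:NA,74:ND,79:NC,87:NB]
Op 5: route key 27: smallest pos >= 27 is 57 -> NA
Op 6: route key 14: smallest pos >= 14 is 57 -> NA
Final route key 57: smallest pos >= 57 is 57 -> NA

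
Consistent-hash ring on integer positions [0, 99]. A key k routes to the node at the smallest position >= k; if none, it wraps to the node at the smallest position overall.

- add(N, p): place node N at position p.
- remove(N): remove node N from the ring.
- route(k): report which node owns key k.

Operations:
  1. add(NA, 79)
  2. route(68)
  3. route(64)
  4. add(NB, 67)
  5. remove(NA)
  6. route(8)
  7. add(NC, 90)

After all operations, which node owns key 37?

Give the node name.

Op 1: add NA@79 -> ring=[79:NA]
Op 2: route key 68: smallest pos >= 68 is 79 -> NA
Op 3: route key 64: smallest pos >= 64 is 79 -> NA
Op 4: add NB@67 -> ring=[67:NB,79:NA]
Op 5: remove NA -> ring=[67:NB]
Op 6: route key 8: smallest pos >= 8 is 67 -> NB
Op 7: add NC@90 -> ring=[67:NB,90:NC]
Final route key 37: smallest pos >= 37 is 67 -> NB

Answer: NB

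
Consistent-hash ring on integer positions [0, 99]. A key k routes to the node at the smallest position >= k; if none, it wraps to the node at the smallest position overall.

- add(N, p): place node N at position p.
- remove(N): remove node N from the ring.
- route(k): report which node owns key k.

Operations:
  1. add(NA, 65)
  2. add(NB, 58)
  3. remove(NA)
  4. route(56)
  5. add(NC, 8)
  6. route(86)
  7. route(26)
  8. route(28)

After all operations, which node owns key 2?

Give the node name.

Op 1: add NA@65 -> ring=[65:NA]
Op 2: add NB@58 -> ring=[58:NB,65:NA]
Op 3: remove NA -> ring=[58:NB]
Op 4: route key 56: smallest pos >= 56 is 58 -> NB
Op 5: add NC@8 -> ring=[8:NC,58:NB]
Op 6: route key 86: none >= 86, wrap to smallest pos 8 -> NC
Op 7: route key 26: smallest pos >= 26 is 58 -> NB
Op 8: route key 28: smallest pos >= 28 is 58 -> NB
Final route key 2: smallest pos >= 2 is 8 -> NC

Answer: NC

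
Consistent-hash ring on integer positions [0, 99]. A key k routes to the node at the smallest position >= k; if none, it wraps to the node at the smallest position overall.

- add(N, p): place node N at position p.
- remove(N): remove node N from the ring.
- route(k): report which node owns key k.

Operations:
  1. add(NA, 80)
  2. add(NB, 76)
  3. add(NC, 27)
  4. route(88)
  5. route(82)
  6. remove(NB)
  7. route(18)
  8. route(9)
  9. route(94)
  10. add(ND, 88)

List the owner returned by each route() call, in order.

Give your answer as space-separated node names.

Op 1: add NA@80 -> ring=[80:NA]
Op 2: add NB@76 -> ring=[76:NB,80:NA]
Op 3: add NC@27 -> ring=[27:NC,76:NB,80:NA]
Op 4: route key 88: none >= 88, wrap to smallest pos 27 -> NC
Op 5: route key 82: none >= 82, wrap to smallest pos 27 -> NC
Op 6: remove NB -> ring=[27:NC,80:NA]
Op 7: route key 18: smallest pos >= 18 is 27 -> NC
Op 8: route key 9: smallest pos >= 9 is 27 -> NC
Op 9: route key 94: none >= 94, wrap to smallest pos 27 -> NC
Op 10: add ND@88 -> ring=[27:NC,80:NA,88:ND]

Answer: NC NC NC NC NC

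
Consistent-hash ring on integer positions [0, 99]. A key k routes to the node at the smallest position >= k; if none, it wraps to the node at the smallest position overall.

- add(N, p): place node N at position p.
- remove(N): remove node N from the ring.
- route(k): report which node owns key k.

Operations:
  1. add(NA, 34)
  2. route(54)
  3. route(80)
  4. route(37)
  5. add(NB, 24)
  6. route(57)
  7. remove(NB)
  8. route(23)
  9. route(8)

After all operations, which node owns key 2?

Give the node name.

Op 1: add NA@34 -> ring=[34:NA]
Op 2: route key 54: none >= 54, wrap to smallest pos 34 -> NA
Op 3: route key 80: none >= 80, wrap to smallest pos 34 -> NA
Op 4: route key 37: none >= 37, wrap to smallest pos 34 -> NA
Op 5: add NB@24 -> ring=[24:NB,34:NA]
Op 6: route key 57: none >= 57, wrap to smallest pos 24 -> NB
Op 7: remove NB -> ring=[34:NA]
Op 8: route key 23: smallest pos >= 23 is 34 -> NA
Op 9: route key 8: smallest pos >= 8 is 34 -> NA
Final route key 2: smallest pos >= 2 is 34 -> NA

Answer: NA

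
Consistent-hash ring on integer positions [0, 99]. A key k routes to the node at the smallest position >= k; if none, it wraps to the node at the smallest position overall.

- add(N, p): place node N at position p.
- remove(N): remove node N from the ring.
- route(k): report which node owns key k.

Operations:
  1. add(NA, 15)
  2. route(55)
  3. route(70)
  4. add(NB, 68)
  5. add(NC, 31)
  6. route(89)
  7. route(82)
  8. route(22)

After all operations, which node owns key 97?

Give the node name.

Op 1: add NA@15 -> ring=[15:NA]
Op 2: route key 55: none >= 55, wrap to smallest pos 15 -> NA
Op 3: route key 70: none >= 70, wrap to smallest pos 15 -> NA
Op 4: add NB@68 -> ring=[15:NA,68:NB]
Op 5: add NC@31 -> ring=[15:NA,31:NC,68:NB]
Op 6: route key 89: none >= 89, wrap to smallest pos 15 -> NA
Op 7: route key 82: none >= 82, wrap to smallest pos 15 -> NA
Op 8: route key 22: smallest pos >= 22 is 31 -> NC
Final route key 97: none >= 97, wrap to smallest pos 15 -> NA

Answer: NA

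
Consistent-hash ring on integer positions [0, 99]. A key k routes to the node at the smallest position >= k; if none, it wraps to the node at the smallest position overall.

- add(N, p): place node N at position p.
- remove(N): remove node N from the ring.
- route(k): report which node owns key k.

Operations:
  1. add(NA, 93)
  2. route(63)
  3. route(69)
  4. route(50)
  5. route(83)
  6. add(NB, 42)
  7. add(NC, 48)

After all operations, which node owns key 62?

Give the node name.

Answer: NA

Derivation:
Op 1: add NA@93 -> ring=[93:NA]
Op 2: route key 63: smallest pos >= 63 is 93 -> NA
Op 3: route key 69: smallest pos >= 69 is 93 -> NA
Op 4: route key 50: smallest pos >= 50 is 93 -> NA
Op 5: route key 83: smallest pos >= 83 is 93 -> NA
Op 6: add NB@42 -> ring=[42:NB,93:NA]
Op 7: add NC@48 -> ring=[42:NB,48:NC,93:NA]
Final route key 62: smallest pos >= 62 is 93 -> NA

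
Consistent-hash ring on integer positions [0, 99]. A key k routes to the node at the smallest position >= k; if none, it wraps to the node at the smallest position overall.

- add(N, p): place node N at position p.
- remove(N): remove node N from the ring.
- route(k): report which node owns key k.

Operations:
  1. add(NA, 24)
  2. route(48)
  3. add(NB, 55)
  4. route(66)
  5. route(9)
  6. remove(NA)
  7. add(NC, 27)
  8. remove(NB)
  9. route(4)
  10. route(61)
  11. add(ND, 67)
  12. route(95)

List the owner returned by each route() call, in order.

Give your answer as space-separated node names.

Answer: NA NA NA NC NC NC

Derivation:
Op 1: add NA@24 -> ring=[24:NA]
Op 2: route key 48: none >= 48, wrap to smallest pos 24 -> NA
Op 3: add NB@55 -> ring=[24:NA,55:NB]
Op 4: route key 66: none >= 66, wrap to smallest pos 24 -> NA
Op 5: route key 9: smallest pos >= 9 is 24 -> NA
Op 6: remove NA -> ring=[55:NB]
Op 7: add NC@27 -> ring=[27:NC,55:NB]
Op 8: remove NB -> ring=[27:NC]
Op 9: route key 4: smallest pos >= 4 is 27 -> NC
Op 10: route key 61: none >= 61, wrap to smallest pos 27 -> NC
Op 11: add ND@67 -> ring=[27:NC,67:ND]
Op 12: route key 95: none >= 95, wrap to smallest pos 27 -> NC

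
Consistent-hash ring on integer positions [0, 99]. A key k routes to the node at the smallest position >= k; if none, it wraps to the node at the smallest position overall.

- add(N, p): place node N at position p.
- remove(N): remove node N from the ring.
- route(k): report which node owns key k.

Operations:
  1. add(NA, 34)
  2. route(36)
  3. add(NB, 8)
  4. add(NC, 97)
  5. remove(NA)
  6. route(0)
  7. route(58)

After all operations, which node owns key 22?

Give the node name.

Op 1: add NA@34 -> ring=[34:NA]
Op 2: route key 36: none >= 36, wrap to smallest pos 34 -> NA
Op 3: add NB@8 -> ring=[8:NB,34:NA]
Op 4: add NC@97 -> ring=[8:NB,34:NA,97:NC]
Op 5: remove NA -> ring=[8:NB,97:NC]
Op 6: route key 0: smallest pos >= 0 is 8 -> NB
Op 7: route key 58: smallest pos >= 58 is 97 -> NC
Final route key 22: smallest pos >= 22 is 97 -> NC

Answer: NC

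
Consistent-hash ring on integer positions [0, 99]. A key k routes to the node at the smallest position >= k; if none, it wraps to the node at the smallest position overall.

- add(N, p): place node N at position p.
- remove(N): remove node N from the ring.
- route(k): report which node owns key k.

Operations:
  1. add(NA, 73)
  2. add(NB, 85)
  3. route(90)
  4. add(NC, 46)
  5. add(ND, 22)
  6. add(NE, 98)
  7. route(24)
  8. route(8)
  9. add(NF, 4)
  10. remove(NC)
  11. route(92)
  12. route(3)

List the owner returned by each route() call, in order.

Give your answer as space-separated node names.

Op 1: add NA@73 -> ring=[73:NA]
Op 2: add NB@85 -> ring=[73:NA,85:NB]
Op 3: route key 90: none >= 90, wrap to smallest pos 73 -> NA
Op 4: add NC@46 -> ring=[46:NC,73:NA,85:NB]
Op 5: add ND@22 -> ring=[22:ND,46:NC,73:NA,85:NB]
Op 6: add NE@98 -> ring=[22:ND,46:NC,73:NA,85:NB,98:NE]
Op 7: route key 24: smallest pos >= 24 is 46 -> NC
Op 8: route key 8: smallest pos >= 8 is 22 -> ND
Op 9: add NF@4 -> ring=[4:NF,22:ND,46:NC,73:NA,85:NB,98:NE]
Op 10: remove NC -> ring=[4:NF,22:ND,73:NA,85:NB,98:NE]
Op 11: route key 92: smallest pos >= 92 is 98 -> NE
Op 12: route key 3: smallest pos >= 3 is 4 -> NF

Answer: NA NC ND NE NF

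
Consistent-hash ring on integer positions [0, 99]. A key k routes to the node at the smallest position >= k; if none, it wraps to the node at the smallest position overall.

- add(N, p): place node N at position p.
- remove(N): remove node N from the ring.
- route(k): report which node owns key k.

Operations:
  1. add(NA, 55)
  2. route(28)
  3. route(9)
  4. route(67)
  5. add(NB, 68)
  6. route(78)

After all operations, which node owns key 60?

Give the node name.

Op 1: add NA@55 -> ring=[55:NA]
Op 2: route key 28: smallest pos >= 28 is 55 -> NA
Op 3: route key 9: smallest pos >= 9 is 55 -> NA
Op 4: route key 67: none >= 67, wrap to smallest pos 55 -> NA
Op 5: add NB@68 -> ring=[55:NA,68:NB]
Op 6: route key 78: none >= 78, wrap to smallest pos 55 -> NA
Final route key 60: smallest pos >= 60 is 68 -> NB

Answer: NB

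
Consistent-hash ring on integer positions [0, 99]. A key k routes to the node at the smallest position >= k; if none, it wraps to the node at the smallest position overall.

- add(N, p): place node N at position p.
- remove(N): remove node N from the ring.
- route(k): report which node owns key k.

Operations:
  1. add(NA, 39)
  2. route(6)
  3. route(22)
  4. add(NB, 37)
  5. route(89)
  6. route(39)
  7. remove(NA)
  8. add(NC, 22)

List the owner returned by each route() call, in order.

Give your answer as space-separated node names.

Answer: NA NA NB NA

Derivation:
Op 1: add NA@39 -> ring=[39:NA]
Op 2: route key 6: smallest pos >= 6 is 39 -> NA
Op 3: route key 22: smallest pos >= 22 is 39 -> NA
Op 4: add NB@37 -> ring=[37:NB,39:NA]
Op 5: route key 89: none >= 89, wrap to smallest pos 37 -> NB
Op 6: route key 39: smallest pos >= 39 is 39 -> NA
Op 7: remove NA -> ring=[37:NB]
Op 8: add NC@22 -> ring=[22:NC,37:NB]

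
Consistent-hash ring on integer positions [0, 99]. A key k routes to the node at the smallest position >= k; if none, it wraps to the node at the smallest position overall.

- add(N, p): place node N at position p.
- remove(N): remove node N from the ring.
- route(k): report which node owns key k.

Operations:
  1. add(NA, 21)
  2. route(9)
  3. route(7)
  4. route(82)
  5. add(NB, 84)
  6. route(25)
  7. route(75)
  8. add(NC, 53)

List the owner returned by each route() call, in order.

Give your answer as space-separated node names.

Answer: NA NA NA NB NB

Derivation:
Op 1: add NA@21 -> ring=[21:NA]
Op 2: route key 9: smallest pos >= 9 is 21 -> NA
Op 3: route key 7: smallest pos >= 7 is 21 -> NA
Op 4: route key 82: none >= 82, wrap to smallest pos 21 -> NA
Op 5: add NB@84 -> ring=[21:NA,84:NB]
Op 6: route key 25: smallest pos >= 25 is 84 -> NB
Op 7: route key 75: smallest pos >= 75 is 84 -> NB
Op 8: add NC@53 -> ring=[21:NA,53:NC,84:NB]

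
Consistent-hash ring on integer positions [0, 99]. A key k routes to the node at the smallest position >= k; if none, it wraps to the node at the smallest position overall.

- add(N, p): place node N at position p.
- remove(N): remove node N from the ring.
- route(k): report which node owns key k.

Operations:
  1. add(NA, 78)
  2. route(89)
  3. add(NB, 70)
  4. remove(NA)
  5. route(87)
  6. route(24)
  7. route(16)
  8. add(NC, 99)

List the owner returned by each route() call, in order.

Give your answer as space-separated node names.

Answer: NA NB NB NB

Derivation:
Op 1: add NA@78 -> ring=[78:NA]
Op 2: route key 89: none >= 89, wrap to smallest pos 78 -> NA
Op 3: add NB@70 -> ring=[70:NB,78:NA]
Op 4: remove NA -> ring=[70:NB]
Op 5: route key 87: none >= 87, wrap to smallest pos 70 -> NB
Op 6: route key 24: smallest pos >= 24 is 70 -> NB
Op 7: route key 16: smallest pos >= 16 is 70 -> NB
Op 8: add NC@99 -> ring=[70:NB,99:NC]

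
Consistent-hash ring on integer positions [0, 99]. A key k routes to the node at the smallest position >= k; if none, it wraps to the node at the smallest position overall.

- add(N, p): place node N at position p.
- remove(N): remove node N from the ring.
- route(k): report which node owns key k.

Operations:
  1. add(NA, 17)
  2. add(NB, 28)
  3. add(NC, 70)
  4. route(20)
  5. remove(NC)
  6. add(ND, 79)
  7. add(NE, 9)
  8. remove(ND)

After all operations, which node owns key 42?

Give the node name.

Op 1: add NA@17 -> ring=[17:NA]
Op 2: add NB@28 -> ring=[17:NA,28:NB]
Op 3: add NC@70 -> ring=[17:NA,28:NB,70:NC]
Op 4: route key 20: smallest pos >= 20 is 28 -> NB
Op 5: remove NC -> ring=[17:NA,28:NB]
Op 6: add ND@79 -> ring=[17:NA,28:NB,79:ND]
Op 7: add NE@9 -> ring=[9:NE,17:NA,28:NB,79:ND]
Op 8: remove ND -> ring=[9:NE,17:NA,28:NB]
Final route key 42: none >= 42, wrap to smallest pos 9 -> NE

Answer: NE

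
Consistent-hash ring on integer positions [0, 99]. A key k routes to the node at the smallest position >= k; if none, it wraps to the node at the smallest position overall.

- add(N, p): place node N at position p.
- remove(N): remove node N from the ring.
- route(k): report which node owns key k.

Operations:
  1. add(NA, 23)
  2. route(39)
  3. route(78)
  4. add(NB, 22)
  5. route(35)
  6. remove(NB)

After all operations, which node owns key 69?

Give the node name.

Op 1: add NA@23 -> ring=[23:NA]
Op 2: route key 39: none >= 39, wrap to smallest pos 23 -> NA
Op 3: route key 78: none >= 78, wrap to smallest pos 23 -> NA
Op 4: add NB@22 -> ring=[22:NB,23:NA]
Op 5: route key 35: none >= 35, wrap to smallest pos 22 -> NB
Op 6: remove NB -> ring=[23:NA]
Final route key 69: none >= 69, wrap to smallest pos 23 -> NA

Answer: NA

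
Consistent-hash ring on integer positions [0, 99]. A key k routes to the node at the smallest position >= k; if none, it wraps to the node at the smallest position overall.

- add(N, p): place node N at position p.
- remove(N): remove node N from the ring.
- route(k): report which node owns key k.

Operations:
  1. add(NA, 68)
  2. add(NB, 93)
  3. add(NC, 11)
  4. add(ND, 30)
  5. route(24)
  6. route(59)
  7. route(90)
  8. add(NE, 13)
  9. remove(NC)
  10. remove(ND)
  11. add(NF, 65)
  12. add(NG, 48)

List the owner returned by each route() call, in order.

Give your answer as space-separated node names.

Answer: ND NA NB

Derivation:
Op 1: add NA@68 -> ring=[68:NA]
Op 2: add NB@93 -> ring=[68:NA,93:NB]
Op 3: add NC@11 -> ring=[11:NC,68:NA,93:NB]
Op 4: add ND@30 -> ring=[11:NC,30:ND,68:NA,93:NB]
Op 5: route key 24: smallest pos >= 24 is 30 -> ND
Op 6: route key 59: smallest pos >= 59 is 68 -> NA
Op 7: route key 90: smallest pos >= 90 is 93 -> NB
Op 8: add NE@13 -> ring=[11:NC,13:NE,30:ND,68:NA,93:NB]
Op 9: remove NC -> ring=[13:NE,30:ND,68:NA,93:NB]
Op 10: remove ND -> ring=[13:NE,68:NA,93:NB]
Op 11: add NF@65 -> ring=[13:NE,65:NF,68:NA,93:NB]
Op 12: add NG@48 -> ring=[13:NE,48:NG,65:NF,68:NA,93:NB]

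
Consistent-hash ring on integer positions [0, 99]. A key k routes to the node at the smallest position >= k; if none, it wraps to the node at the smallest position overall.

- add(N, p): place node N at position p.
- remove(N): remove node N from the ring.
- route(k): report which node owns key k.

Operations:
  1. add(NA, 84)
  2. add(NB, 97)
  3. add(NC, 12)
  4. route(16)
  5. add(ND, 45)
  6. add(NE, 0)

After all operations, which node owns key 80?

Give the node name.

Op 1: add NA@84 -> ring=[84:NA]
Op 2: add NB@97 -> ring=[84:NA,97:NB]
Op 3: add NC@12 -> ring=[12:NC,84:NA,97:NB]
Op 4: route key 16: smallest pos >= 16 is 84 -> NA
Op 5: add ND@45 -> ring=[12:NC,45:ND,84:NA,97:NB]
Op 6: add NE@0 -> ring=[0:NE,12:NC,45:ND,84:NA,97:NB]
Final route key 80: smallest pos >= 80 is 84 -> NA

Answer: NA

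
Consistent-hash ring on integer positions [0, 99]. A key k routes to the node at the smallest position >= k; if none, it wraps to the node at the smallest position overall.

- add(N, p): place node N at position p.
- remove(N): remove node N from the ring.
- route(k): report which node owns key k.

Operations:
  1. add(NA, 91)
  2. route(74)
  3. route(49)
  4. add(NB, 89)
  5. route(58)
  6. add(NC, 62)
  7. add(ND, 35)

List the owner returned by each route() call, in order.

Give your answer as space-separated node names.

Op 1: add NA@91 -> ring=[91:NA]
Op 2: route key 74: smallest pos >= 74 is 91 -> NA
Op 3: route key 49: smallest pos >= 49 is 91 -> NA
Op 4: add NB@89 -> ring=[89:NB,91:NA]
Op 5: route key 58: smallest pos >= 58 is 89 -> NB
Op 6: add NC@62 -> ring=[62:NC,89:NB,91:NA]
Op 7: add ND@35 -> ring=[35:ND,62:NC,89:NB,91:NA]

Answer: NA NA NB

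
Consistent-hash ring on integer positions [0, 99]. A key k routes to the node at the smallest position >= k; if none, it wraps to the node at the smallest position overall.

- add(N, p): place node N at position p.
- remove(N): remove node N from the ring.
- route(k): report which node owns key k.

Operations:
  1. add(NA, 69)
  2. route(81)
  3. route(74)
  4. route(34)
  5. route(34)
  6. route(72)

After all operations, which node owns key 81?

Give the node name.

Op 1: add NA@69 -> ring=[69:NA]
Op 2: route key 81: none >= 81, wrap to smallest pos 69 -> NA
Op 3: route key 74: none >= 74, wrap to smallest pos 69 -> NA
Op 4: route key 34: smallest pos >= 34 is 69 -> NA
Op 5: route key 34: smallest pos >= 34 is 69 -> NA
Op 6: route key 72: none >= 72, wrap to smallest pos 69 -> NA
Final route key 81: none >= 81, wrap to smallest pos 69 -> NA

Answer: NA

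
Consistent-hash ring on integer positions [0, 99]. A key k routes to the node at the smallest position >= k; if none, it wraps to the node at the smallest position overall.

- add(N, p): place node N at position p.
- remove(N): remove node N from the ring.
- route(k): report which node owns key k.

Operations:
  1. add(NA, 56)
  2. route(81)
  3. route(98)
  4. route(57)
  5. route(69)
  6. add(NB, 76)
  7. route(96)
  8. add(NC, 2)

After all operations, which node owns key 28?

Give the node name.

Op 1: add NA@56 -> ring=[56:NA]
Op 2: route key 81: none >= 81, wrap to smallest pos 56 -> NA
Op 3: route key 98: none >= 98, wrap to smallest pos 56 -> NA
Op 4: route key 57: none >= 57, wrap to smallest pos 56 -> NA
Op 5: route key 69: none >= 69, wrap to smallest pos 56 -> NA
Op 6: add NB@76 -> ring=[56:NA,76:NB]
Op 7: route key 96: none >= 96, wrap to smallest pos 56 -> NA
Op 8: add NC@2 -> ring=[2:NC,56:NA,76:NB]
Final route key 28: smallest pos >= 28 is 56 -> NA

Answer: NA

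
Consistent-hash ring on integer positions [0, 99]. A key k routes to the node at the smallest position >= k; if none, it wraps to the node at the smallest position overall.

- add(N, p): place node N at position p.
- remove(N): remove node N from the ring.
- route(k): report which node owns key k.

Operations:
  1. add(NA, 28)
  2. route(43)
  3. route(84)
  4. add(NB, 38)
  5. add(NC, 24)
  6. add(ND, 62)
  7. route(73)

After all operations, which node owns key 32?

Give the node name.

Op 1: add NA@28 -> ring=[28:NA]
Op 2: route key 43: none >= 43, wrap to smallest pos 28 -> NA
Op 3: route key 84: none >= 84, wrap to smallest pos 28 -> NA
Op 4: add NB@38 -> ring=[28:NA,38:NB]
Op 5: add NC@24 -> ring=[24:NC,28:NA,38:NB]
Op 6: add ND@62 -> ring=[24:NC,28:NA,38:NB,62:ND]
Op 7: route key 73: none >= 73, wrap to smallest pos 24 -> NC
Final route key 32: smallest pos >= 32 is 38 -> NB

Answer: NB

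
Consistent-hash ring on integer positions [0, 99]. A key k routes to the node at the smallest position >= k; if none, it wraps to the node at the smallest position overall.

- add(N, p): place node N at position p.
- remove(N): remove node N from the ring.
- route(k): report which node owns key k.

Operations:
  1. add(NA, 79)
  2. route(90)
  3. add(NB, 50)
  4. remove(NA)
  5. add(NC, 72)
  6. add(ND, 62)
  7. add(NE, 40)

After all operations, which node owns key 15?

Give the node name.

Answer: NE

Derivation:
Op 1: add NA@79 -> ring=[79:NA]
Op 2: route key 90: none >= 90, wrap to smallest pos 79 -> NA
Op 3: add NB@50 -> ring=[50:NB,79:NA]
Op 4: remove NA -> ring=[50:NB]
Op 5: add NC@72 -> ring=[50:NB,72:NC]
Op 6: add ND@62 -> ring=[50:NB,62:ND,72:NC]
Op 7: add NE@40 -> ring=[40:NE,50:NB,62:ND,72:NC]
Final route key 15: smallest pos >= 15 is 40 -> NE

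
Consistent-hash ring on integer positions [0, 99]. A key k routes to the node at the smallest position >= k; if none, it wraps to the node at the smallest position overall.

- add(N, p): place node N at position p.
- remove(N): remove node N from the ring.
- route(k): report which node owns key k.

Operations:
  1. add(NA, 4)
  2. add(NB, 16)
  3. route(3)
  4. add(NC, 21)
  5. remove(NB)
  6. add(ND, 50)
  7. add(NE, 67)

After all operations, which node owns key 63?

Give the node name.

Answer: NE

Derivation:
Op 1: add NA@4 -> ring=[4:NA]
Op 2: add NB@16 -> ring=[4:NA,16:NB]
Op 3: route key 3: smallest pos >= 3 is 4 -> NA
Op 4: add NC@21 -> ring=[4:NA,16:NB,21:NC]
Op 5: remove NB -> ring=[4:NA,21:NC]
Op 6: add ND@50 -> ring=[4:NA,21:NC,50:ND]
Op 7: add NE@67 -> ring=[4:NA,21:NC,50:ND,67:NE]
Final route key 63: smallest pos >= 63 is 67 -> NE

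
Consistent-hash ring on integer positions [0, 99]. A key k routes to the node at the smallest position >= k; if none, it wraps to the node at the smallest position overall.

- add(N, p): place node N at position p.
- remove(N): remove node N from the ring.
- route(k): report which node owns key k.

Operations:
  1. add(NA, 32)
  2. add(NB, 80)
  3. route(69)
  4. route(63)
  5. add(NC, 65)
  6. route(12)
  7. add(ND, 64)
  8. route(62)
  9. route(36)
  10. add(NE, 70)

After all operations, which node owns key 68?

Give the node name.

Op 1: add NA@32 -> ring=[32:NA]
Op 2: add NB@80 -> ring=[32:NA,80:NB]
Op 3: route key 69: smallest pos >= 69 is 80 -> NB
Op 4: route key 63: smallest pos >= 63 is 80 -> NB
Op 5: add NC@65 -> ring=[32:NA,65:NC,80:NB]
Op 6: route key 12: smallest pos >= 12 is 32 -> NA
Op 7: add ND@64 -> ring=[32:NA,64:ND,65:NC,80:NB]
Op 8: route key 62: smallest pos >= 62 is 64 -> ND
Op 9: route key 36: smallest pos >= 36 is 64 -> ND
Op 10: add NE@70 -> ring=[32:NA,64:ND,65:NC,70:NE,80:NB]
Final route key 68: smallest pos >= 68 is 70 -> NE

Answer: NE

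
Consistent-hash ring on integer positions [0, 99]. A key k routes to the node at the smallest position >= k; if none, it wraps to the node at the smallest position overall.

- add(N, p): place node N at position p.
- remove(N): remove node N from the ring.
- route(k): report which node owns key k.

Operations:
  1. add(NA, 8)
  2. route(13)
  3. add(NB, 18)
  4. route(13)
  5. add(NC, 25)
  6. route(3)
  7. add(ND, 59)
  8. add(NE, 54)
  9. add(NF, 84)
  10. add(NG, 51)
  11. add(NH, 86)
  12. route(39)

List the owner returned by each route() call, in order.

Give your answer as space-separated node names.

Answer: NA NB NA NG

Derivation:
Op 1: add NA@8 -> ring=[8:NA]
Op 2: route key 13: none >= 13, wrap to smallest pos 8 -> NA
Op 3: add NB@18 -> ring=[8:NA,18:NB]
Op 4: route key 13: smallest pos >= 13 is 18 -> NB
Op 5: add NC@25 -> ring=[8:NA,18:NB,25:NC]
Op 6: route key 3: smallest pos >= 3 is 8 -> NA
Op 7: add ND@59 -> ring=[8:NA,18:NB,25:NC,59:ND]
Op 8: add NE@54 -> ring=[8:NA,18:NB,25:NC,54:NE,59:ND]
Op 9: add NF@84 -> ring=[8:NA,18:NB,25:NC,54:NE,59:ND,84:NF]
Op 10: add NG@51 -> ring=[8:NA,18:NB,25:NC,51:NG,54:NE,59:ND,84:NF]
Op 11: add NH@86 -> ring=[8:NA,18:NB,25:NC,51:NG,54:NE,59:ND,84:NF,86:NH]
Op 12: route key 39: smallest pos >= 39 is 51 -> NG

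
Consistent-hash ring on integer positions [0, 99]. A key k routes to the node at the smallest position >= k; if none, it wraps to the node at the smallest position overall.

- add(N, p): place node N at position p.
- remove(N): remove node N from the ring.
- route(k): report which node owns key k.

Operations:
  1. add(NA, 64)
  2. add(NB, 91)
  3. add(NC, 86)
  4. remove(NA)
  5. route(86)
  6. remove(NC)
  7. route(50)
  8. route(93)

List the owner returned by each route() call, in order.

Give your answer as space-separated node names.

Answer: NC NB NB

Derivation:
Op 1: add NA@64 -> ring=[64:NA]
Op 2: add NB@91 -> ring=[64:NA,91:NB]
Op 3: add NC@86 -> ring=[64:NA,86:NC,91:NB]
Op 4: remove NA -> ring=[86:NC,91:NB]
Op 5: route key 86: smallest pos >= 86 is 86 -> NC
Op 6: remove NC -> ring=[91:NB]
Op 7: route key 50: smallest pos >= 50 is 91 -> NB
Op 8: route key 93: none >= 93, wrap to smallest pos 91 -> NB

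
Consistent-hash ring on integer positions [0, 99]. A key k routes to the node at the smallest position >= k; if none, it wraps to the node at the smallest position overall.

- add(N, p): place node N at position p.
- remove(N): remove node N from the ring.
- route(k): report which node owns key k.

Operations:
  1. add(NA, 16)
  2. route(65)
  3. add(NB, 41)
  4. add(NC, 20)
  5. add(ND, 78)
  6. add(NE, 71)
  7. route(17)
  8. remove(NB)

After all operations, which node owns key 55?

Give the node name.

Answer: NE

Derivation:
Op 1: add NA@16 -> ring=[16:NA]
Op 2: route key 65: none >= 65, wrap to smallest pos 16 -> NA
Op 3: add NB@41 -> ring=[16:NA,41:NB]
Op 4: add NC@20 -> ring=[16:NA,20:NC,41:NB]
Op 5: add ND@78 -> ring=[16:NA,20:NC,41:NB,78:ND]
Op 6: add NE@71 -> ring=[16:NA,20:NC,41:NB,71:NE,78:ND]
Op 7: route key 17: smallest pos >= 17 is 20 -> NC
Op 8: remove NB -> ring=[16:NA,20:NC,71:NE,78:ND]
Final route key 55: smallest pos >= 55 is 71 -> NE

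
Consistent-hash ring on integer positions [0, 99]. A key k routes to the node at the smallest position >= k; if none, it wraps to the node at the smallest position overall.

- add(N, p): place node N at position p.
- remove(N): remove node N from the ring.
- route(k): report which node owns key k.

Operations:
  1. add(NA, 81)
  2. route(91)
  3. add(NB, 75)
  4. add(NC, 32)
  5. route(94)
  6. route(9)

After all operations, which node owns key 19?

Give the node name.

Op 1: add NA@81 -> ring=[81:NA]
Op 2: route key 91: none >= 91, wrap to smallest pos 81 -> NA
Op 3: add NB@75 -> ring=[75:NB,81:NA]
Op 4: add NC@32 -> ring=[32:NC,75:NB,81:NA]
Op 5: route key 94: none >= 94, wrap to smallest pos 32 -> NC
Op 6: route key 9: smallest pos >= 9 is 32 -> NC
Final route key 19: smallest pos >= 19 is 32 -> NC

Answer: NC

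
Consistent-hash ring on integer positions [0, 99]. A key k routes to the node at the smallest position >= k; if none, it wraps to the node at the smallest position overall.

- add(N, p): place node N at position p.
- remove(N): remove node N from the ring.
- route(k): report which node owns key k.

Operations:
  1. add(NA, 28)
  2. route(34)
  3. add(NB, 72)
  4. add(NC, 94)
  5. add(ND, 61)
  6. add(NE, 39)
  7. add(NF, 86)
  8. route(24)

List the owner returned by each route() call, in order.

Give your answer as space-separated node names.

Answer: NA NA

Derivation:
Op 1: add NA@28 -> ring=[28:NA]
Op 2: route key 34: none >= 34, wrap to smallest pos 28 -> NA
Op 3: add NB@72 -> ring=[28:NA,72:NB]
Op 4: add NC@94 -> ring=[28:NA,72:NB,94:NC]
Op 5: add ND@61 -> ring=[28:NA,61:ND,72:NB,94:NC]
Op 6: add NE@39 -> ring=[28:NA,39:NE,61:ND,72:NB,94:NC]
Op 7: add NF@86 -> ring=[28:NA,39:NE,61:ND,72:NB,86:NF,94:NC]
Op 8: route key 24: smallest pos >= 24 is 28 -> NA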